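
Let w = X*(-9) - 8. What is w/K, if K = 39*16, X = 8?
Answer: -5/39 ≈ -0.12821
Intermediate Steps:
K = 624
w = -80 (w = 8*(-9) - 8 = -72 - 8 = -80)
w/K = -80/624 = -80*1/624 = -5/39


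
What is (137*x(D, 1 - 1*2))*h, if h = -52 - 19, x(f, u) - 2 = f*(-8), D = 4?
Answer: 291810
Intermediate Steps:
x(f, u) = 2 - 8*f (x(f, u) = 2 + f*(-8) = 2 - 8*f)
h = -71
(137*x(D, 1 - 1*2))*h = (137*(2 - 8*4))*(-71) = (137*(2 - 32))*(-71) = (137*(-30))*(-71) = -4110*(-71) = 291810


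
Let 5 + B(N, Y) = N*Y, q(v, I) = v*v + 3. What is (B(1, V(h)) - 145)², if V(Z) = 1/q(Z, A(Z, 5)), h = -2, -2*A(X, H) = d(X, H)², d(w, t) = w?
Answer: 1100401/49 ≈ 22457.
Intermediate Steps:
A(X, H) = -X²/2
q(v, I) = 3 + v² (q(v, I) = v² + 3 = 3 + v²)
V(Z) = 1/(3 + Z²)
B(N, Y) = -5 + N*Y
(B(1, V(h)) - 145)² = ((-5 + 1/(3 + (-2)²)) - 145)² = ((-5 + 1/(3 + 4)) - 145)² = ((-5 + 1/7) - 145)² = ((-5 + 1*(⅐)) - 145)² = ((-5 + ⅐) - 145)² = (-34/7 - 145)² = (-1049/7)² = 1100401/49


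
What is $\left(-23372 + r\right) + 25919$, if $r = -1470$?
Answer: $1077$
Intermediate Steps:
$\left(-23372 + r\right) + 25919 = \left(-23372 - 1470\right) + 25919 = -24842 + 25919 = 1077$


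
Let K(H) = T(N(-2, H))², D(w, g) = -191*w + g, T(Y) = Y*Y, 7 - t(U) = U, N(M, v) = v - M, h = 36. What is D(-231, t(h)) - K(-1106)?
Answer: -1485512397764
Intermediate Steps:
t(U) = 7 - U
T(Y) = Y²
D(w, g) = g - 191*w
K(H) = (2 + H)⁴ (K(H) = ((H - 1*(-2))²)² = ((H + 2)²)² = ((2 + H)²)² = (2 + H)⁴)
D(-231, t(h)) - K(-1106) = ((7 - 1*36) - 191*(-231)) - (2 - 1106)⁴ = ((7 - 36) + 44121) - 1*(-1104)⁴ = (-29 + 44121) - 1*1485512441856 = 44092 - 1485512441856 = -1485512397764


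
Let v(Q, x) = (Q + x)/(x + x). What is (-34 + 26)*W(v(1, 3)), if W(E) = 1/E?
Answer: -12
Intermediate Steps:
v(Q, x) = (Q + x)/(2*x) (v(Q, x) = (Q + x)/((2*x)) = (Q + x)*(1/(2*x)) = (Q + x)/(2*x))
W(E) = 1/E
(-34 + 26)*W(v(1, 3)) = (-34 + 26)/(((½)*(1 + 3)/3)) = -8/((½)*(⅓)*4) = -8/⅔ = -8*3/2 = -12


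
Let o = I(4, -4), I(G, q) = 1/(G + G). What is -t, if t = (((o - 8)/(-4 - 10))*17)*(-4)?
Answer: 153/4 ≈ 38.250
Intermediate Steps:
I(G, q) = 1/(2*G)
o = ⅛ (o = (½)/4 = (½)*(¼) = ⅛ ≈ 0.12500)
t = -153/4 (t = (((⅛ - 8)/(-4 - 10))*17)*(-4) = (-63/8/(-14)*17)*(-4) = (-63/8*(-1/14)*17)*(-4) = ((9/16)*17)*(-4) = (153/16)*(-4) = -153/4 ≈ -38.250)
-t = -1*(-153/4) = 153/4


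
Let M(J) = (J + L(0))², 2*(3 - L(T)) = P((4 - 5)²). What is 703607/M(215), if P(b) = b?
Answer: 2814428/189225 ≈ 14.873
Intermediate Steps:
L(T) = 5/2 (L(T) = 3 - (4 - 5)²/2 = 3 - ½*(-1)² = 3 - ½*1 = 3 - ½ = 5/2)
M(J) = (5/2 + J)² (M(J) = (J + 5/2)² = (5/2 + J)²)
703607/M(215) = 703607/(((5 + 2*215)²/4)) = 703607/(((5 + 430)²/4)) = 703607/(((¼)*435²)) = 703607/(((¼)*189225)) = 703607/(189225/4) = 703607*(4/189225) = 2814428/189225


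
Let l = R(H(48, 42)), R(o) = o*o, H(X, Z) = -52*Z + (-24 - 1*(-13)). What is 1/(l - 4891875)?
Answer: -1/73850 ≈ -1.3541e-5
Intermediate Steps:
H(X, Z) = -11 - 52*Z (H(X, Z) = -52*Z + (-24 + 13) = -52*Z - 11 = -11 - 52*Z)
R(o) = o²
l = 4818025 (l = (-11 - 52*42)² = (-11 - 2184)² = (-2195)² = 4818025)
1/(l - 4891875) = 1/(4818025 - 4891875) = 1/(-73850) = -1/73850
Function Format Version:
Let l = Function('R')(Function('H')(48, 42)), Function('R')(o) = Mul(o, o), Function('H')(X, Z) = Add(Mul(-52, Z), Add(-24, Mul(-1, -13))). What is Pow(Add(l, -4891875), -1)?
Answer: Rational(-1, 73850) ≈ -1.3541e-5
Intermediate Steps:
Function('H')(X, Z) = Add(-11, Mul(-52, Z)) (Function('H')(X, Z) = Add(Mul(-52, Z), Add(-24, 13)) = Add(Mul(-52, Z), -11) = Add(-11, Mul(-52, Z)))
Function('R')(o) = Pow(o, 2)
l = 4818025 (l = Pow(Add(-11, Mul(-52, 42)), 2) = Pow(Add(-11, -2184), 2) = Pow(-2195, 2) = 4818025)
Pow(Add(l, -4891875), -1) = Pow(Add(4818025, -4891875), -1) = Pow(-73850, -1) = Rational(-1, 73850)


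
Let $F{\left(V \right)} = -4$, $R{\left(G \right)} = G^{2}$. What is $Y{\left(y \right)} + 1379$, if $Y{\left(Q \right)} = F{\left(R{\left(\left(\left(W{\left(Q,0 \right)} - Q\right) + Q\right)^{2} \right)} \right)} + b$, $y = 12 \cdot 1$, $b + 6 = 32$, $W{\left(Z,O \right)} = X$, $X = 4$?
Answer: $1401$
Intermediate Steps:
$W{\left(Z,O \right)} = 4$
$b = 26$ ($b = -6 + 32 = 26$)
$y = 12$
$Y{\left(Q \right)} = 22$ ($Y{\left(Q \right)} = -4 + 26 = 22$)
$Y{\left(y \right)} + 1379 = 22 + 1379 = 1401$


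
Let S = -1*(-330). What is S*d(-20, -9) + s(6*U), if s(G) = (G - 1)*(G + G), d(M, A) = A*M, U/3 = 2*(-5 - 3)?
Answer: 225864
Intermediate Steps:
S = 330
U = -48 (U = 3*(2*(-5 - 3)) = 3*(2*(-8)) = 3*(-16) = -48)
s(G) = 2*G*(-1 + G) (s(G) = (-1 + G)*(2*G) = 2*G*(-1 + G))
S*d(-20, -9) + s(6*U) = 330*(-9*(-20)) + 2*(6*(-48))*(-1 + 6*(-48)) = 330*180 + 2*(-288)*(-1 - 288) = 59400 + 2*(-288)*(-289) = 59400 + 166464 = 225864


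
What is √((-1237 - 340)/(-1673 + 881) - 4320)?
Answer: I*√75236986/132 ≈ 65.712*I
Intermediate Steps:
√((-1237 - 340)/(-1673 + 881) - 4320) = √(-1577/(-792) - 4320) = √(-1577*(-1/792) - 4320) = √(1577/792 - 4320) = √(-3419863/792) = I*√75236986/132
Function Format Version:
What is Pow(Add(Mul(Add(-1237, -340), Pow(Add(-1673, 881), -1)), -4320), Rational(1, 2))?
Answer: Mul(Rational(1, 132), I, Pow(75236986, Rational(1, 2))) ≈ Mul(65.712, I)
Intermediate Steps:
Pow(Add(Mul(Add(-1237, -340), Pow(Add(-1673, 881), -1)), -4320), Rational(1, 2)) = Pow(Add(Mul(-1577, Pow(-792, -1)), -4320), Rational(1, 2)) = Pow(Add(Mul(-1577, Rational(-1, 792)), -4320), Rational(1, 2)) = Pow(Add(Rational(1577, 792), -4320), Rational(1, 2)) = Pow(Rational(-3419863, 792), Rational(1, 2)) = Mul(Rational(1, 132), I, Pow(75236986, Rational(1, 2)))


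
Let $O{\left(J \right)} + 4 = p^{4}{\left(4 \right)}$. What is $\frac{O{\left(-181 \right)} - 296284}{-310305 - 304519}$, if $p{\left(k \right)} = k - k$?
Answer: $\frac{37036}{76853} \approx 0.48191$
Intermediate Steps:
$p{\left(k \right)} = 0$
$O{\left(J \right)} = -4$ ($O{\left(J \right)} = -4 + 0^{4} = -4 + 0 = -4$)
$\frac{O{\left(-181 \right)} - 296284}{-310305 - 304519} = \frac{-4 - 296284}{-310305 - 304519} = - \frac{296288}{-614824} = \left(-296288\right) \left(- \frac{1}{614824}\right) = \frac{37036}{76853}$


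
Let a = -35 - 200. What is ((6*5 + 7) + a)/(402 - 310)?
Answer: -99/46 ≈ -2.1522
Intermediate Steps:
a = -235
((6*5 + 7) + a)/(402 - 310) = ((6*5 + 7) - 235)/(402 - 310) = ((30 + 7) - 235)/92 = (37 - 235)*(1/92) = -198*1/92 = -99/46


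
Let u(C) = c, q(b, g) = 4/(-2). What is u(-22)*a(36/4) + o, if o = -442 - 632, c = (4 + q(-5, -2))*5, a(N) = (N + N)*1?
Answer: -894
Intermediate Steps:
a(N) = 2*N (a(N) = (2*N)*1 = 2*N)
q(b, g) = -2 (q(b, g) = 4*(-½) = -2)
c = 10 (c = (4 - 2)*5 = 2*5 = 10)
u(C) = 10
o = -1074
u(-22)*a(36/4) + o = 10*(2*(36/4)) - 1074 = 10*(2*(36*(¼))) - 1074 = 10*(2*9) - 1074 = 10*18 - 1074 = 180 - 1074 = -894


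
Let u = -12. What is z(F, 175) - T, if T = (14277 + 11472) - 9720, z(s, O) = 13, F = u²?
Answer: -16016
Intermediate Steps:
F = 144 (F = (-12)² = 144)
T = 16029 (T = 25749 - 9720 = 16029)
z(F, 175) - T = 13 - 1*16029 = 13 - 16029 = -16016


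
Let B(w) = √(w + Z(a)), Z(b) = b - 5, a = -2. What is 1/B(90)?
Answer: √83/83 ≈ 0.10976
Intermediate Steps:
Z(b) = -5 + b
B(w) = √(-7 + w) (B(w) = √(w + (-5 - 2)) = √(w - 7) = √(-7 + w))
1/B(90) = 1/(√(-7 + 90)) = 1/(√83) = √83/83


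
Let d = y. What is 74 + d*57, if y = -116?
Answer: -6538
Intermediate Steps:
d = -116
74 + d*57 = 74 - 116*57 = 74 - 6612 = -6538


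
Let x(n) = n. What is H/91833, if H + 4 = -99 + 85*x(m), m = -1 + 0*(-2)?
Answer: -188/91833 ≈ -0.0020472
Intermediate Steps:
m = -1 (m = -1 + 0 = -1)
H = -188 (H = -4 + (-99 + 85*(-1)) = -4 + (-99 - 85) = -4 - 184 = -188)
H/91833 = -188/91833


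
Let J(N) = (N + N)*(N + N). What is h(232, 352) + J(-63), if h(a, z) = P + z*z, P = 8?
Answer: 139788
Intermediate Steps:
h(a, z) = 8 + z² (h(a, z) = 8 + z*z = 8 + z²)
J(N) = 4*N² (J(N) = (2*N)*(2*N) = 4*N²)
h(232, 352) + J(-63) = (8 + 352²) + 4*(-63)² = (8 + 123904) + 4*3969 = 123912 + 15876 = 139788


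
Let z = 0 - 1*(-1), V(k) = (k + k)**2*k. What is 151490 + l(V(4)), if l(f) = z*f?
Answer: 151746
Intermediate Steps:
V(k) = 4*k**3 (V(k) = (2*k)**2*k = (4*k**2)*k = 4*k**3)
z = 1 (z = 0 + 1 = 1)
l(f) = f (l(f) = 1*f = f)
151490 + l(V(4)) = 151490 + 4*4**3 = 151490 + 4*64 = 151490 + 256 = 151746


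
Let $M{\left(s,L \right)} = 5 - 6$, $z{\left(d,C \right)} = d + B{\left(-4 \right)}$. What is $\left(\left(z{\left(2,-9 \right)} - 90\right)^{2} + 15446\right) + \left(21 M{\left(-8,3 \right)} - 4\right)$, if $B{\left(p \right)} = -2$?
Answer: $23521$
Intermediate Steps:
$z{\left(d,C \right)} = -2 + d$ ($z{\left(d,C \right)} = d - 2 = -2 + d$)
$M{\left(s,L \right)} = -1$ ($M{\left(s,L \right)} = 5 - 6 = -1$)
$\left(\left(z{\left(2,-9 \right)} - 90\right)^{2} + 15446\right) + \left(21 M{\left(-8,3 \right)} - 4\right) = \left(\left(\left(-2 + 2\right) - 90\right)^{2} + 15446\right) + \left(21 \left(-1\right) - 4\right) = \left(\left(0 - 90\right)^{2} + 15446\right) - 25 = \left(\left(-90\right)^{2} + 15446\right) - 25 = \left(8100 + 15446\right) - 25 = 23546 - 25 = 23521$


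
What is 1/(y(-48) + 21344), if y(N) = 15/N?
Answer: 16/341499 ≈ 4.6852e-5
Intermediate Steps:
1/(y(-48) + 21344) = 1/(15/(-48) + 21344) = 1/(15*(-1/48) + 21344) = 1/(-5/16 + 21344) = 1/(341499/16) = 16/341499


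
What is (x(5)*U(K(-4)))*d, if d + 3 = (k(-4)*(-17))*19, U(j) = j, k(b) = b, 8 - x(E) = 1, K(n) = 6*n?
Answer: -216552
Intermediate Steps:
x(E) = 7 (x(E) = 8 - 1*1 = 8 - 1 = 7)
d = 1289 (d = -3 - 4*(-17)*19 = -3 + 68*19 = -3 + 1292 = 1289)
(x(5)*U(K(-4)))*d = (7*(6*(-4)))*1289 = (7*(-24))*1289 = -168*1289 = -216552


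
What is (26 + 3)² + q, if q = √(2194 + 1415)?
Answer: 841 + 3*√401 ≈ 901.08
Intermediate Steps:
q = 3*√401 (q = √3609 = 3*√401 ≈ 60.075)
(26 + 3)² + q = (26 + 3)² + 3*√401 = 29² + 3*√401 = 841 + 3*√401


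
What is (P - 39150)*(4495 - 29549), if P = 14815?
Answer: 609689090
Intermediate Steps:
(P - 39150)*(4495 - 29549) = (14815 - 39150)*(4495 - 29549) = -24335*(-25054) = 609689090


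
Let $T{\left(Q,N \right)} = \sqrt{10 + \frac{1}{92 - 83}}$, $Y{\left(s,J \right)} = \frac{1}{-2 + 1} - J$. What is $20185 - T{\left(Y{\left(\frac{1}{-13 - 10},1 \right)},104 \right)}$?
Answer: $20185 - \frac{\sqrt{91}}{3} \approx 20182.0$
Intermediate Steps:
$Y{\left(s,J \right)} = -1 - J$ ($Y{\left(s,J \right)} = \frac{1}{-1} - J = -1 - J$)
$T{\left(Q,N \right)} = \frac{\sqrt{91}}{3}$ ($T{\left(Q,N \right)} = \sqrt{10 + \frac{1}{9}} = \sqrt{\frac{91}{9}} = \frac{\sqrt{91}}{3}$)
$20185 - T{\left(Y{\left(\frac{1}{-13 - 10},1 \right)},104 \right)} = 20185 - \frac{\sqrt{91}}{3}$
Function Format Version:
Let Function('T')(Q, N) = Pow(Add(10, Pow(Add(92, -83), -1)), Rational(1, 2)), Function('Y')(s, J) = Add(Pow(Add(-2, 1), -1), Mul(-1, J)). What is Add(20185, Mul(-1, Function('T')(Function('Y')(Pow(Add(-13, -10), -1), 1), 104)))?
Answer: Add(20185, Mul(Rational(-1, 3), Pow(91, Rational(1, 2)))) ≈ 20182.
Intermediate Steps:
Function('Y')(s, J) = Add(-1, Mul(-1, J)) (Function('Y')(s, J) = Add(Pow(-1, -1), Mul(-1, J)) = Add(-1, Mul(-1, J)))
Function('T')(Q, N) = Mul(Rational(1, 3), Pow(91, Rational(1, 2))) (Function('T')(Q, N) = Pow(Add(10, Pow(9, -1)), Rational(1, 2)) = Pow(Add(10, Rational(1, 9)), Rational(1, 2)) = Pow(Rational(91, 9), Rational(1, 2)) = Mul(Rational(1, 3), Pow(91, Rational(1, 2))))
Add(20185, Mul(-1, Function('T')(Function('Y')(Pow(Add(-13, -10), -1), 1), 104))) = Add(20185, Mul(-1, Mul(Rational(1, 3), Pow(91, Rational(1, 2))))) = Add(20185, Mul(Rational(-1, 3), Pow(91, Rational(1, 2))))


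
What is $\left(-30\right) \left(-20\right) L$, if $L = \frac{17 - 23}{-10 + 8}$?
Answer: $1800$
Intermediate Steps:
$L = 3$ ($L = - \frac{6}{-2} = \left(-6\right) \left(- \frac{1}{2}\right) = 3$)
$\left(-30\right) \left(-20\right) L = \left(-30\right) \left(-20\right) 3 = 600 \cdot 3 = 1800$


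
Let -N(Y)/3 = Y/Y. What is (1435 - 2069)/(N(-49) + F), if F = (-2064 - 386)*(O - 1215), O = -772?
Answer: -634/4868147 ≈ -0.00013023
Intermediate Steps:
N(Y) = -3 (N(Y) = -3*Y/Y = -3*1 = -3)
F = 4868150 (F = (-2064 - 386)*(-772 - 1215) = -2450*(-1987) = 4868150)
(1435 - 2069)/(N(-49) + F) = (1435 - 2069)/(-3 + 4868150) = -634/4868147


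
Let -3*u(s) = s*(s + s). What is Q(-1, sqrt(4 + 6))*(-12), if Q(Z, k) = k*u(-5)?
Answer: 200*sqrt(10) ≈ 632.46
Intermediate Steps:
u(s) = -2*s**2/3 (u(s) = -s*(s + s)/3 = -s*2*s/3 = -2*s**2/3)
Q(Z, k) = -50*k/3 (Q(Z, k) = k*(-2/3*(-5)**2) = k*(-2/3*25) = k*(-50/3) = -50*k/3)
Q(-1, sqrt(4 + 6))*(-12) = -50*sqrt(4 + 6)/3*(-12) = -50*sqrt(10)/3*(-12) = 200*sqrt(10)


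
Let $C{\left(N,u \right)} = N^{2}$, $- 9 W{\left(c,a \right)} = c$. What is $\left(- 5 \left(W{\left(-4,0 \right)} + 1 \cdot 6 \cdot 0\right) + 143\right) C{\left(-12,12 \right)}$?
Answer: $20272$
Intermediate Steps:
$W{\left(c,a \right)} = - \frac{c}{9}$
$\left(- 5 \left(W{\left(-4,0 \right)} + 1 \cdot 6 \cdot 0\right) + 143\right) C{\left(-12,12 \right)} = \left(- 5 \left(\left(- \frac{1}{9}\right) \left(-4\right) + 1 \cdot 6 \cdot 0\right) + 143\right) \left(-12\right)^{2} = \left(- 5 \left(\frac{4}{9} + 6 \cdot 0\right) + 143\right) 144 = \left(- 5 \left(\frac{4}{9} + 0\right) + 143\right) 144 = \left(\left(-5\right) \frac{4}{9} + 143\right) 144 = \left(- \frac{20}{9} + 143\right) 144 = \frac{1267}{9} \cdot 144 = 20272$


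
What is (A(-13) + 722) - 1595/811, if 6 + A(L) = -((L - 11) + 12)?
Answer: 588813/811 ≈ 726.03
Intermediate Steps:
A(L) = -7 - L (A(L) = -6 - ((L - 11) + 12) = -6 - ((-11 + L) + 12) = -6 - (1 + L) = -6 + (-1 - L) = -7 - L)
(A(-13) + 722) - 1595/811 = ((-7 - 1*(-13)) + 722) - 1595/811 = ((-7 + 13) + 722) - 1595*1/811 = (6 + 722) - 1595/811 = 728 - 1595/811 = 588813/811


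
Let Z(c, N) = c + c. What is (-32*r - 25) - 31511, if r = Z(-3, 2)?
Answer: -31344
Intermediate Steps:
Z(c, N) = 2*c
r = -6 (r = 2*(-3) = -6)
(-32*r - 25) - 31511 = (-32*(-6) - 25) - 31511 = (192 - 25) - 31511 = 167 - 31511 = -31344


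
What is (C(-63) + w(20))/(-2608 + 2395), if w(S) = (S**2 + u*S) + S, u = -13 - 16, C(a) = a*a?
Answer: -3809/213 ≈ -17.883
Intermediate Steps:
C(a) = a**2
u = -29
w(S) = S**2 - 28*S (w(S) = (S**2 - 29*S) + S = S**2 - 28*S)
(C(-63) + w(20))/(-2608 + 2395) = ((-63)**2 + 20*(-28 + 20))/(-2608 + 2395) = (3969 + 20*(-8))/(-213) = (3969 - 160)*(-1/213) = 3809*(-1/213) = -3809/213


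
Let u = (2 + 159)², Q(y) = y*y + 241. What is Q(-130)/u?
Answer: 17141/25921 ≈ 0.66128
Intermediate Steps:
Q(y) = 241 + y² (Q(y) = y² + 241 = 241 + y²)
u = 25921 (u = 161² = 25921)
Q(-130)/u = (241 + (-130)²)/25921 = (241 + 16900)*(1/25921) = 17141*(1/25921) = 17141/25921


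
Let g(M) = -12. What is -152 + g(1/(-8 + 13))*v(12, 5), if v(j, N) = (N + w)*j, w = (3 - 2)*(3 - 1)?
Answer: -1160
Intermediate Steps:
w = 2 (w = 1*2 = 2)
v(j, N) = j*(2 + N) (v(j, N) = (N + 2)*j = (2 + N)*j = j*(2 + N))
-152 + g(1/(-8 + 13))*v(12, 5) = -152 - 144*(2 + 5) = -152 - 144*7 = -152 - 12*84 = -152 - 1008 = -1160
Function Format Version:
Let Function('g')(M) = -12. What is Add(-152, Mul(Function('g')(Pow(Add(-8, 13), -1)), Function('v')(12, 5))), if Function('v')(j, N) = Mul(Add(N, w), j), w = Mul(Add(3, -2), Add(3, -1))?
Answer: -1160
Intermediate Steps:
w = 2 (w = Mul(1, 2) = 2)
Function('v')(j, N) = Mul(j, Add(2, N)) (Function('v')(j, N) = Mul(Add(N, 2), j) = Mul(Add(2, N), j) = Mul(j, Add(2, N)))
Add(-152, Mul(Function('g')(Pow(Add(-8, 13), -1)), Function('v')(12, 5))) = Add(-152, Mul(-12, Mul(12, Add(2, 5)))) = Add(-152, Mul(-12, Mul(12, 7))) = Add(-152, Mul(-12, 84)) = Add(-152, -1008) = -1160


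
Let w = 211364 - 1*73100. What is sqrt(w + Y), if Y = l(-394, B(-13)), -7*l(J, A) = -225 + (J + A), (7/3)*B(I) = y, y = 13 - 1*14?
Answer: 2*sqrt(1694818)/7 ≈ 371.96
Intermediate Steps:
y = -1 (y = 13 - 14 = -1)
B(I) = -3/7 (B(I) = (3/7)*(-1) = -3/7)
w = 138264 (w = 211364 - 73100 = 138264)
l(J, A) = 225/7 - A/7 - J/7 (l(J, A) = -(-225 + (J + A))/7 = -(-225 + (A + J))/7 = -(-225 + A + J)/7 = 225/7 - A/7 - J/7)
Y = 4336/49 (Y = 225/7 - 1/7*(-3/7) - 1/7*(-394) = 225/7 + 3/49 + 394/7 = 4336/49 ≈ 88.490)
sqrt(w + Y) = sqrt(138264 + 4336/49) = sqrt(6779272/49) = 2*sqrt(1694818)/7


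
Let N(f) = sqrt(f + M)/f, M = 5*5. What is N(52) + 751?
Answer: 751 + sqrt(77)/52 ≈ 751.17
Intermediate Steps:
M = 25
N(f) = sqrt(25 + f)/f (N(f) = sqrt(f + 25)/f = sqrt(25 + f)/f)
N(52) + 751 = sqrt(25 + 52)/52 + 751 = sqrt(77)/52 + 751 = 751 + sqrt(77)/52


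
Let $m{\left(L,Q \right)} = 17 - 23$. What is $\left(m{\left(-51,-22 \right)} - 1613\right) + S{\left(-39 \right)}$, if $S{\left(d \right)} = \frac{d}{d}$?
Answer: $-1618$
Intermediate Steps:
$m{\left(L,Q \right)} = -6$
$S{\left(d \right)} = 1$
$\left(m{\left(-51,-22 \right)} - 1613\right) + S{\left(-39 \right)} = \left(-6 - 1613\right) + 1 = -1619 + 1 = -1618$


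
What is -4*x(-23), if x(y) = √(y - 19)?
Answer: -4*I*√42 ≈ -25.923*I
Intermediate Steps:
x(y) = √(-19 + y)
-4*x(-23) = -4*√(-19 - 23) = -4*I*√42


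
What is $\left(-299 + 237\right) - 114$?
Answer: $-176$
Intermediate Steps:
$\left(-299 + 237\right) - 114 = -62 - 114 = -176$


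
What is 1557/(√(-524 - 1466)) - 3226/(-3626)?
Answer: 1613/1813 - 1557*I*√1990/1990 ≈ 0.88969 - 34.903*I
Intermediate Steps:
1557/(√(-524 - 1466)) - 3226/(-3626) = 1557/(√(-1990)) - 3226*(-1/3626) = 1557/((I*√1990)) + 1613/1813 = 1557*(-I*√1990/1990) + 1613/1813 = -1557*I*√1990/1990 + 1613/1813 = 1613/1813 - 1557*I*√1990/1990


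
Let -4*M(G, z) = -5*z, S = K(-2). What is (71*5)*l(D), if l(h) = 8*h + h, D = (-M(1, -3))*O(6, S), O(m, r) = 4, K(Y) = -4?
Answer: 47925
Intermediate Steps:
S = -4
M(G, z) = 5*z/4 (M(G, z) = -(-5)*z/4 = 5*z/4)
D = 15 (D = -5*(-3)/4*4 = -1*(-15/4)*4 = (15/4)*4 = 15)
l(h) = 9*h
(71*5)*l(D) = (71*5)*(9*15) = 355*135 = 47925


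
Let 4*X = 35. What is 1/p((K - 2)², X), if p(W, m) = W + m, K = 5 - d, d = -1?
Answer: 4/99 ≈ 0.040404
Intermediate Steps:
X = 35/4 (X = (¼)*35 = 35/4 ≈ 8.7500)
K = 6 (K = 5 - 1*(-1) = 5 + 1 = 6)
1/p((K - 2)², X) = 1/((6 - 2)² + 35/4) = 1/(4² + 35/4) = 1/(16 + 35/4) = 1/(99/4) = 4/99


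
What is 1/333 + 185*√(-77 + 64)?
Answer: 1/333 + 185*I*√13 ≈ 0.003003 + 667.03*I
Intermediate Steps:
1/333 + 185*√(-77 + 64) = 1/333 + 185*√(-13) = 1/333 + 185*(I*√13) = 1/333 + 185*I*√13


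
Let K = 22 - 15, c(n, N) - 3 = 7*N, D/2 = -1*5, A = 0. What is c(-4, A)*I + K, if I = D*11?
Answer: -323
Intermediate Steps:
D = -10 (D = 2*(-1*5) = 2*(-5) = -10)
c(n, N) = 3 + 7*N
K = 7
I = -110 (I = -10*11 = -110)
c(-4, A)*I + K = (3 + 7*0)*(-110) + 7 = (3 + 0)*(-110) + 7 = 3*(-110) + 7 = -330 + 7 = -323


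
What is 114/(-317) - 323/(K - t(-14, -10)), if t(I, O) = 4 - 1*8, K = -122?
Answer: 88939/37406 ≈ 2.3777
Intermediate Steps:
t(I, O) = -4 (t(I, O) = 4 - 8 = -4)
114/(-317) - 323/(K - t(-14, -10)) = 114/(-317) - 323/(-122 - 1*(-4)) = 114*(-1/317) - 323/(-122 + 4) = -114/317 - 323/(-118) = -114/317 - 323*(-1/118) = -114/317 + 323/118 = 88939/37406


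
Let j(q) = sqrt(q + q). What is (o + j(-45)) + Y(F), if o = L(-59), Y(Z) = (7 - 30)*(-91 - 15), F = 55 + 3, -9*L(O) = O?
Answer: 22001/9 + 3*I*sqrt(10) ≈ 2444.6 + 9.4868*I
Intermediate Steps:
L(O) = -O/9
j(q) = sqrt(2)*sqrt(q) (j(q) = sqrt(2*q) = sqrt(2)*sqrt(q))
F = 58
Y(Z) = 2438 (Y(Z) = -23*(-106) = 2438)
o = 59/9 (o = -1/9*(-59) = 59/9 ≈ 6.5556)
(o + j(-45)) + Y(F) = (59/9 + sqrt(2)*sqrt(-45)) + 2438 = (59/9 + sqrt(2)*(3*I*sqrt(5))) + 2438 = (59/9 + 3*I*sqrt(10)) + 2438 = 22001/9 + 3*I*sqrt(10)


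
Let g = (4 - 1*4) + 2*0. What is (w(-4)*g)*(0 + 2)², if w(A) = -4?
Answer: 0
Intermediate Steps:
g = 0 (g = (4 - 4) + 0 = 0 + 0 = 0)
(w(-4)*g)*(0 + 2)² = (-4*0)*(0 + 2)² = 0*2² = 0*4 = 0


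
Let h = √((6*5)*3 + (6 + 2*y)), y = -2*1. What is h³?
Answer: 184*√23 ≈ 882.43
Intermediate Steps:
y = -2
h = 2*√23 (h = √((6*5)*3 + (6 + 2*(-2))) = √(30*3 + (6 - 4)) = √(90 + 2) = √92 = 2*√23 ≈ 9.5917)
h³ = (2*√23)³ = 184*√23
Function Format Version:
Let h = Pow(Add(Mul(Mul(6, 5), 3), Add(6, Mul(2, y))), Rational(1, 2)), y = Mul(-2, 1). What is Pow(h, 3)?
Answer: Mul(184, Pow(23, Rational(1, 2))) ≈ 882.43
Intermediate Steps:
y = -2
h = Mul(2, Pow(23, Rational(1, 2))) (h = Pow(Add(Mul(Mul(6, 5), 3), Add(6, Mul(2, -2))), Rational(1, 2)) = Pow(Add(Mul(30, 3), Add(6, -4)), Rational(1, 2)) = Pow(Add(90, 2), Rational(1, 2)) = Pow(92, Rational(1, 2)) = Mul(2, Pow(23, Rational(1, 2))) ≈ 9.5917)
Pow(h, 3) = Pow(Mul(2, Pow(23, Rational(1, 2))), 3) = Mul(184, Pow(23, Rational(1, 2)))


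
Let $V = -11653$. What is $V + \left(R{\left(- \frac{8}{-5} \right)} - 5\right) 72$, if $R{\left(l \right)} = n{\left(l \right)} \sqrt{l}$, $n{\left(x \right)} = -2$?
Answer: $-12013 - \frac{288 \sqrt{10}}{5} \approx -12195.0$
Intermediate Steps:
$R{\left(l \right)} = - 2 \sqrt{l}$
$V + \left(R{\left(- \frac{8}{-5} \right)} - 5\right) 72 = -11653 + \left(- 2 \sqrt{- \frac{8}{-5}} - 5\right) 72 = -11653 + \left(- 2 \sqrt{\left(-8\right) \left(- \frac{1}{5}\right)} - 5\right) 72 = -11653 + \left(- 2 \sqrt{\frac{8}{5}} - 5\right) 72 = -11653 + \left(- 2 \frac{2 \sqrt{10}}{5} - 5\right) 72 = -11653 + \left(- \frac{4 \sqrt{10}}{5} - 5\right) 72 = -11653 + \left(-5 - \frac{4 \sqrt{10}}{5}\right) 72 = -11653 - \left(360 + \frac{288 \sqrt{10}}{5}\right) = -12013 - \frac{288 \sqrt{10}}{5}$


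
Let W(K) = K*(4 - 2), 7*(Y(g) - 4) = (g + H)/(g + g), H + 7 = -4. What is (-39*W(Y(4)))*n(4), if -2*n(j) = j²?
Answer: 2418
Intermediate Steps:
H = -11 (H = -7 - 4 = -11)
n(j) = -j²/2
Y(g) = 4 + (-11 + g)/(14*g) (Y(g) = 4 + ((g - 11)/(g + g))/7 = 4 + ((-11 + g)/((2*g)))/7 = 4 + ((-11 + g)*(1/(2*g)))/7 = 4 + ((-11 + g)/(2*g))/7 = 4 + (-11 + g)/(14*g))
W(K) = 2*K (W(K) = K*2 = 2*K)
(-39*W(Y(4)))*n(4) = (-78*(1/14)*(-11 + 57*4)/4)*(-½*4²) = (-78*(1/14)*(¼)*(-11 + 228))*(-½*16) = -78*(1/14)*(¼)*217*(-8) = -78*31/8*(-8) = -39*31/4*(-8) = -1209/4*(-8) = 2418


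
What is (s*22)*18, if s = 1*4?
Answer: 1584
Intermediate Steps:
s = 4
(s*22)*18 = (4*22)*18 = 88*18 = 1584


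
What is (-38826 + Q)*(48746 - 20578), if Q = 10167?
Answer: -807266712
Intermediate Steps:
(-38826 + Q)*(48746 - 20578) = (-38826 + 10167)*(48746 - 20578) = -28659*28168 = -807266712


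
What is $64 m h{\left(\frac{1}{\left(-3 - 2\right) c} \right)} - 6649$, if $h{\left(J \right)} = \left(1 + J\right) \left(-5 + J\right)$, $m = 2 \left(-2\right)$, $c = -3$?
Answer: $- \frac{1192921}{225} \approx -5301.9$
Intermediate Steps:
$m = -4$
$64 m h{\left(\frac{1}{\left(-3 - 2\right) c} \right)} - 6649 = 64 \left(-4\right) \left(-5 + \left(\frac{1}{\left(-3 - 2\right) \left(-3\right)}\right)^{2} - \frac{4}{\left(-3 - 2\right) \left(-3\right)}\right) - 6649 = - 256 \left(-5 + \left(\frac{1}{\left(-5\right) \left(-3\right)}\right)^{2} - \frac{4}{\left(-5\right) \left(-3\right)}\right) - 6649 = - 256 \left(-5 + \left(\frac{1}{15}\right)^{2} - \frac{4}{15}\right) - 6649 = - 256 \left(-5 + \frac{1}{225} - \frac{4}{15}\right) - 6649 = \left(-256\right) \left(- \frac{1184}{225}\right) - 6649 = \frac{303104}{225} - 6649 = - \frac{1192921}{225}$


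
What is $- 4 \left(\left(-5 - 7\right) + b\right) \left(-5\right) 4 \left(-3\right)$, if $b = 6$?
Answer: $1440$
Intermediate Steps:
$- 4 \left(\left(-5 - 7\right) + b\right) \left(-5\right) 4 \left(-3\right) = - 4 \left(\left(-5 - 7\right) + 6\right) \left(-5\right) 4 \left(-3\right) = - 4 \left(-12 + 6\right) \left(\left(-20\right) \left(-3\right)\right) = \left(-4\right) \left(-6\right) 60 = 24 \cdot 60 = 1440$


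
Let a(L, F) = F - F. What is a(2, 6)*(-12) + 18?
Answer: 18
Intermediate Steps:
a(L, F) = 0
a(2, 6)*(-12) + 18 = 0*(-12) + 18 = 0 + 18 = 18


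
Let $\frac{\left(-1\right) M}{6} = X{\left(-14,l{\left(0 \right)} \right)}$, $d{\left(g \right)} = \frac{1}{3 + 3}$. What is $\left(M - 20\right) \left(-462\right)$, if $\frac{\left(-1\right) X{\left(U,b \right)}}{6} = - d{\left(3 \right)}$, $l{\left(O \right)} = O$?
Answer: $12012$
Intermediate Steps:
$d{\left(g \right)} = \frac{1}{6}$
$X{\left(U,b \right)} = 1$ ($X{\left(U,b \right)} = - 6 \left(\left(-1\right) \frac{1}{6}\right) = \left(-6\right) \left(- \frac{1}{6}\right) = 1$)
$M = -6$ ($M = \left(-6\right) 1 = -6$)
$\left(M - 20\right) \left(-462\right) = \left(-6 - 20\right) \left(-462\right) = \left(-26\right) \left(-462\right) = 12012$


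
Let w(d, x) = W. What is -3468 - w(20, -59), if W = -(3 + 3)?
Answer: -3462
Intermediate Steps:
W = -6 (W = -1*6 = -6)
w(d, x) = -6
-3468 - w(20, -59) = -3468 - 1*(-6) = -3468 + 6 = -3462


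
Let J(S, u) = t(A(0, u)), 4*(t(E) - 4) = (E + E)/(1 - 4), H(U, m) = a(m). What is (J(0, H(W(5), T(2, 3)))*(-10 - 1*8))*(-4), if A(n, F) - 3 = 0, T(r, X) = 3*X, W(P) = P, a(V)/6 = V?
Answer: 252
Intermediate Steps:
a(V) = 6*V
H(U, m) = 6*m
A(n, F) = 3 (A(n, F) = 3 + 0 = 3)
t(E) = 4 - E/6 (t(E) = 4 + ((E + E)/(1 - 4))/4 = 4 + ((2*E)/(-3))/4 = 4 + ((2*E)*(-1/3))/4 = 4 + (-2*E/3)/4 = 4 - E/6)
J(S, u) = 7/2 (J(S, u) = 4 - 1/6*3 = 4 - 1/2 = 7/2)
(J(0, H(W(5), T(2, 3)))*(-10 - 1*8))*(-4) = (7*(-10 - 1*8)/2)*(-4) = (7*(-10 - 8)/2)*(-4) = ((7/2)*(-18))*(-4) = -63*(-4) = 252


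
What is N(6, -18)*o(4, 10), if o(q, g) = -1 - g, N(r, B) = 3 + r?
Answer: -99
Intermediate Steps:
N(6, -18)*o(4, 10) = (3 + 6)*(-1 - 1*10) = 9*(-1 - 10) = 9*(-11) = -99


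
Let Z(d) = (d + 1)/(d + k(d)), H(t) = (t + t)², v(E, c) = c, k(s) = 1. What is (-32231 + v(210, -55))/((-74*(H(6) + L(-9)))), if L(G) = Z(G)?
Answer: 16143/5365 ≈ 3.0089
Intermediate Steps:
H(t) = 4*t² (H(t) = (2*t)² = 4*t²)
Z(d) = 1 (Z(d) = (d + 1)/(d + 1) = (1 + d)/(1 + d) = 1)
L(G) = 1
(-32231 + v(210, -55))/((-74*(H(6) + L(-9)))) = (-32231 - 55)/((-74*(4*6² + 1))) = -32286*(-1/(74*(4*36 + 1))) = -32286*(-1/(74*(144 + 1))) = -32286/((-74*145)) = -32286/(-10730) = -32286*(-1/10730) = 16143/5365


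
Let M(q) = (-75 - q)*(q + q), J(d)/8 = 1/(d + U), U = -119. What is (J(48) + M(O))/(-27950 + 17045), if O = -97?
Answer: 101012/258085 ≈ 0.39139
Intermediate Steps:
J(d) = 8/(-119 + d) (J(d) = 8/(d - 119) = 8/(-119 + d))
M(q) = 2*q*(-75 - q) (M(q) = (-75 - q)*(2*q) = 2*q*(-75 - q))
(J(48) + M(O))/(-27950 + 17045) = (8/(-119 + 48) - 2*(-97)*(75 - 97))/(-27950 + 17045) = (8/(-71) - 2*(-97)*(-22))/(-10905) = (8*(-1/71) - 4268)*(-1/10905) = (-8/71 - 4268)*(-1/10905) = -303036/71*(-1/10905) = 101012/258085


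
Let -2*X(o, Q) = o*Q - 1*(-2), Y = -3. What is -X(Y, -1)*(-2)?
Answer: -5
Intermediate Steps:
X(o, Q) = -1 - Q*o/2 (X(o, Q) = -(o*Q - 1*(-2))/2 = -(Q*o + 2)/2 = -(2 + Q*o)/2 = -1 - Q*o/2)
-X(Y, -1)*(-2) = -(-1 - 1/2*(-1)*(-3))*(-2) = -(-1 - 3/2)*(-2) = -1*(-5/2)*(-2) = (5/2)*(-2) = -5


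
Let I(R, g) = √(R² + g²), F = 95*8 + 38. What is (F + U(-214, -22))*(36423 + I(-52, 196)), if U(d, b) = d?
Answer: 21271032 + 2336*√2570 ≈ 2.1389e+7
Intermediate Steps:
F = 798 (F = 760 + 38 = 798)
(F + U(-214, -22))*(36423 + I(-52, 196)) = (798 - 214)*(36423 + √((-52)² + 196²)) = 584*(36423 + √(2704 + 38416)) = 584*(36423 + √41120) = 584*(36423 + 4*√2570) = 21271032 + 2336*√2570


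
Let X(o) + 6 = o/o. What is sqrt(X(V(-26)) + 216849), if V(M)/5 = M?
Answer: 2*sqrt(54211) ≈ 465.67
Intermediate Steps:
V(M) = 5*M
X(o) = -5 (X(o) = -6 + o/o = -6 + 1 = -5)
sqrt(X(V(-26)) + 216849) = sqrt(-5 + 216849) = sqrt(216844) = 2*sqrt(54211)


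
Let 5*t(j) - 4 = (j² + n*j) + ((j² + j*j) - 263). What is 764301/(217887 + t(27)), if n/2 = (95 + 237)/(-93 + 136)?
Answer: 164324715/46946537 ≈ 3.5003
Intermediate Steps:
n = 664/43 (n = 2*((95 + 237)/(-93 + 136)) = 2*(332/43) = 664/43 ≈ 15.442)
t(j) = -259/5 + 3*j²/5 + 664*j/215 (t(j) = ⅘ + ((j² + 664*j/43) + ((j² + j*j) - 263))/5 = ⅘ + ((j² + 664*j/43) + ((j² + j²) - 263))/5 = ⅘ + ((j² + 664*j/43) + (2*j² - 263))/5 = ⅘ + ((j² + 664*j/43) + (-263 + 2*j²))/5 = ⅘ + (-263 + 3*j² + 664*j/43)/5 = ⅘ + (-263/5 + 3*j²/5 + 664*j/215) = -259/5 + 3*j²/5 + 664*j/215)
764301/(217887 + t(27)) = 764301/(217887 + (-259/5 + (⅗)*27² + (664/215)*27)) = 764301/(217887 + (-259/5 + (⅗)*729 + 17928/215)) = 764301/(217887 + (-259/5 + 2187/5 + 17928/215)) = 764301/(217887 + 100832/215) = 764301/(46946537/215) = 764301*(215/46946537) = 164324715/46946537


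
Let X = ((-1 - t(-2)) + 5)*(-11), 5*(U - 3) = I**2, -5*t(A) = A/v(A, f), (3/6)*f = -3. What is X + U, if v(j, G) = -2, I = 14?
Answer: -4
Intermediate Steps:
f = -6 (f = 2*(-3) = -6)
t(A) = A/10 (t(A) = -A/(5*(-2)) = -A*(-1)/(5*2) = -(-1)*A/10 = A/10)
U = 211/5 (U = 3 + (1/5)*14**2 = 3 + (1/5)*196 = 3 + 196/5 = 211/5 ≈ 42.200)
X = -231/5 (X = ((-1 - (-2)/10) + 5)*(-11) = ((-1 - 1*(-1/5)) + 5)*(-11) = ((-1 + 1/5) + 5)*(-11) = (-4/5 + 5)*(-11) = (21/5)*(-11) = -231/5 ≈ -46.200)
X + U = -231/5 + 211/5 = -4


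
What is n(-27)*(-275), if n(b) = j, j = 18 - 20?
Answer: 550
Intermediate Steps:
j = -2
n(b) = -2
n(-27)*(-275) = -2*(-275) = 550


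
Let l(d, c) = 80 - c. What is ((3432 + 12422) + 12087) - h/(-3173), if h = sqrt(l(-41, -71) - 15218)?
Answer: 27941 + I*sqrt(15067)/3173 ≈ 27941.0 + 0.038685*I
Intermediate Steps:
h = I*sqrt(15067) (h = sqrt((80 - 1*(-71)) - 15218) = sqrt((80 + 71) - 15218) = sqrt(151 - 15218) = sqrt(-15067) = I*sqrt(15067) ≈ 122.75*I)
((3432 + 12422) + 12087) - h/(-3173) = ((3432 + 12422) + 12087) - I*sqrt(15067)/(-3173) = (15854 + 12087) - I*sqrt(15067)*(-1)/3173 = 27941 - (-1)*I*sqrt(15067)/3173 = 27941 + I*sqrt(15067)/3173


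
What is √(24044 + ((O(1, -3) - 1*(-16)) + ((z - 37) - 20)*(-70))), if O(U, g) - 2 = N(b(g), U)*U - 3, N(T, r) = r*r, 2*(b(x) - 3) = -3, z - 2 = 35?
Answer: 2*√6365 ≈ 159.56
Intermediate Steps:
z = 37 (z = 2 + 35 = 37)
b(x) = 3/2 (b(x) = 3 + (½)*(-3) = 3 - 3/2 = 3/2)
N(T, r) = r²
O(U, g) = -1 + U³ (O(U, g) = 2 + (U²*U - 3) = 2 + (U³ - 3) = 2 + (-3 + U³) = -1 + U³)
√(24044 + ((O(1, -3) - 1*(-16)) + ((z - 37) - 20)*(-70))) = √(24044 + (((-1 + 1³) - 1*(-16)) + ((37 - 37) - 20)*(-70))) = √(24044 + (((-1 + 1) + 16) + (0 - 20)*(-70))) = √(24044 + ((0 + 16) - 20*(-70))) = √(24044 + (16 + 1400)) = √(24044 + 1416) = √25460 = 2*√6365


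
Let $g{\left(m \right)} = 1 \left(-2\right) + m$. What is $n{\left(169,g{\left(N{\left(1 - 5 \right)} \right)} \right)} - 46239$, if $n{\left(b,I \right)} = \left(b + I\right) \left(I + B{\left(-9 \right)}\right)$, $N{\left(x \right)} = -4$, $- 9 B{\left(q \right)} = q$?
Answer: $-47054$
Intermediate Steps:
$B{\left(q \right)} = - \frac{q}{9}$
$g{\left(m \right)} = -2 + m$
$n{\left(b,I \right)} = \left(1 + I\right) \left(I + b\right)$ ($n{\left(b,I \right)} = \left(b + I\right) \left(I - -1\right) = \left(I + b\right) \left(I + 1\right) = \left(I + b\right) \left(1 + I\right) = \left(1 + I\right) \left(I + b\right)$)
$n{\left(169,g{\left(N{\left(1 - 5 \right)} \right)} \right)} - 46239 = \left(\left(-2 - 4\right) + 169 + \left(-2 - 4\right)^{2} + \left(-2 - 4\right) 169\right) - 46239 = \left(-6 + 169 + \left(-6\right)^{2} - 1014\right) - 46239 = \left(-6 + 169 + 36 - 1014\right) - 46239 = -815 - 46239 = -47054$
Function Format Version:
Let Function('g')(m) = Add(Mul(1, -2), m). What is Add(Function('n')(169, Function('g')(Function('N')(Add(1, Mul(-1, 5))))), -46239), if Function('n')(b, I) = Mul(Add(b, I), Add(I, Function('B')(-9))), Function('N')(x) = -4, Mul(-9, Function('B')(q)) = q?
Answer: -47054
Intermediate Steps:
Function('B')(q) = Mul(Rational(-1, 9), q)
Function('g')(m) = Add(-2, m)
Function('n')(b, I) = Mul(Add(1, I), Add(I, b)) (Function('n')(b, I) = Mul(Add(b, I), Add(I, Mul(Rational(-1, 9), -9))) = Mul(Add(I, b), Add(I, 1)) = Mul(Add(I, b), Add(1, I)) = Mul(Add(1, I), Add(I, b)))
Add(Function('n')(169, Function('g')(Function('N')(Add(1, Mul(-1, 5))))), -46239) = Add(Add(Add(-2, -4), 169, Pow(Add(-2, -4), 2), Mul(Add(-2, -4), 169)), -46239) = Add(Add(-6, 169, Pow(-6, 2), Mul(-6, 169)), -46239) = Add(Add(-6, 169, 36, -1014), -46239) = Add(-815, -46239) = -47054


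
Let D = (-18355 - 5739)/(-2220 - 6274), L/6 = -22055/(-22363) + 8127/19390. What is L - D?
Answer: 66913552648/11958299135 ≈ 5.5956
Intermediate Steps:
L = 23742489/2815705 (L = 6*(-22055/(-22363) + 8127/19390) = 6*(-22055*(-1/22363) + 8127*(1/19390)) = 6*(2005/2033 + 1161/2770) = 6*(7914163/5631410) = 23742489/2815705 ≈ 8.4322)
D = 12047/4247 (D = -24094/(-8494) = -24094*(-1/8494) = 12047/4247 ≈ 2.8366)
L - D = 23742489/2815705 - 1*12047/4247 = 23742489/2815705 - 12047/4247 = 66913552648/11958299135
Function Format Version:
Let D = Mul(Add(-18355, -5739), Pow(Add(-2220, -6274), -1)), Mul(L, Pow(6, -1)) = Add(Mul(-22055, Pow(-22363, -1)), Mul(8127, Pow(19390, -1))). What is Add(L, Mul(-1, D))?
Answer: Rational(66913552648, 11958299135) ≈ 5.5956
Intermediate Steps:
L = Rational(23742489, 2815705) (L = Mul(6, Add(Mul(-22055, Pow(-22363, -1)), Mul(8127, Pow(19390, -1)))) = Mul(6, Add(Mul(-22055, Rational(-1, 22363)), Mul(8127, Rational(1, 19390)))) = Mul(6, Add(Rational(2005, 2033), Rational(1161, 2770))) = Mul(6, Rational(7914163, 5631410)) = Rational(23742489, 2815705) ≈ 8.4322)
D = Rational(12047, 4247) (D = Mul(-24094, Pow(-8494, -1)) = Mul(-24094, Rational(-1, 8494)) = Rational(12047, 4247) ≈ 2.8366)
Add(L, Mul(-1, D)) = Add(Rational(23742489, 2815705), Mul(-1, Rational(12047, 4247))) = Add(Rational(23742489, 2815705), Rational(-12047, 4247)) = Rational(66913552648, 11958299135)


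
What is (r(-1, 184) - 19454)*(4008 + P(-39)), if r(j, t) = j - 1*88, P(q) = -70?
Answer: -76960334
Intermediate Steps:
r(j, t) = -88 + j (r(j, t) = j - 88 = -88 + j)
(r(-1, 184) - 19454)*(4008 + P(-39)) = ((-88 - 1) - 19454)*(4008 - 70) = (-89 - 19454)*3938 = -19543*3938 = -76960334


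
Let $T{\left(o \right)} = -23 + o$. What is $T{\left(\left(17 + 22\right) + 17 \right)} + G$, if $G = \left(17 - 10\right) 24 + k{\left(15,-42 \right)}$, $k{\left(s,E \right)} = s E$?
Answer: $-429$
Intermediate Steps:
$k{\left(s,E \right)} = E s$
$G = -462$ ($G = \left(17 - 10\right) 24 - 630 = 7 \cdot 24 - 630 = 168 - 630 = -462$)
$T{\left(\left(17 + 22\right) + 17 \right)} + G = \left(-23 + \left(\left(17 + 22\right) + 17\right)\right) - 462 = \left(-23 + \left(39 + 17\right)\right) - 462 = \left(-23 + 56\right) - 462 = 33 - 462 = -429$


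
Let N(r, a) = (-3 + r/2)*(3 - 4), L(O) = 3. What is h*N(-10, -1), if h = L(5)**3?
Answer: 216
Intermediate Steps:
N(r, a) = 3 - r/2 (N(r, a) = (-3 + r*(1/2))*(-1) = (-3 + r/2)*(-1) = 3 - r/2)
h = 27 (h = 3**3 = 27)
h*N(-10, -1) = 27*(3 - 1/2*(-10)) = 27*(3 + 5) = 27*8 = 216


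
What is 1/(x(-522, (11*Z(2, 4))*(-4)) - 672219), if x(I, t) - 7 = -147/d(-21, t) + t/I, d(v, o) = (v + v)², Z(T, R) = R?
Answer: -1044/701789063 ≈ -1.4876e-6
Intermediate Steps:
d(v, o) = 4*v² (d(v, o) = (2*v)² = 4*v²)
x(I, t) = 83/12 + t/I (x(I, t) = 7 + (-147/(4*(-21)²) + t/I) = 7 + (-147/(4*441) + t/I) = 7 + (-147/1764 + t/I) = 7 + (-147*1/1764 + t/I) = 7 + (-1/12 + t/I) = 83/12 + t/I)
1/(x(-522, (11*Z(2, 4))*(-4)) - 672219) = 1/((83/12 + ((11*4)*(-4))/(-522)) - 672219) = 1/((83/12 + (44*(-4))*(-1/522)) - 672219) = 1/((83/12 - 176*(-1/522)) - 672219) = 1/((83/12 + 88/261) - 672219) = 1/(7573/1044 - 672219) = 1/(-701789063/1044) = -1044/701789063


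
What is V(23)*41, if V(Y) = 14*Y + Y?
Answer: 14145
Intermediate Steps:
V(Y) = 15*Y
V(23)*41 = (15*23)*41 = 345*41 = 14145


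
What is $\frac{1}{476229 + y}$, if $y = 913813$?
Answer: $\frac{1}{1390042} \approx 7.194 \cdot 10^{-7}$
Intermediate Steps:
$\frac{1}{476229 + y} = \frac{1}{476229 + 913813} = \frac{1}{1390042}$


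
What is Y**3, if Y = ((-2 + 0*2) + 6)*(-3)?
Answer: -1728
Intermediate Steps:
Y = -12 (Y = ((-2 + 0) + 6)*(-3) = (-2 + 6)*(-3) = 4*(-3) = -12)
Y**3 = (-12)**3 = -1728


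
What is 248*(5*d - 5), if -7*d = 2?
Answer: -11160/7 ≈ -1594.3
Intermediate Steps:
d = -2/7 (d = -⅐*2 = -2/7 ≈ -0.28571)
248*(5*d - 5) = 248*(5*(-2/7) - 5) = 248*(-10/7 - 5) = 248*(-45/7) = -11160/7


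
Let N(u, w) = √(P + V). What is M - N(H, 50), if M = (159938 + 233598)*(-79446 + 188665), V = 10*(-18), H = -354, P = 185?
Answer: 42981608384 - √5 ≈ 4.2982e+10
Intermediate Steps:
V = -180
N(u, w) = √5 (N(u, w) = √(185 - 180) = √5)
M = 42981608384 (M = 393536*109219 = 42981608384)
M - N(H, 50) = 42981608384 - √5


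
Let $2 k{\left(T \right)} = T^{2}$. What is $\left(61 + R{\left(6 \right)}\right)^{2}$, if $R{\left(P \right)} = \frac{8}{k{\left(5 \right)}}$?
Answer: $\frac{2374681}{625} \approx 3799.5$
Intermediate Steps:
$k{\left(T \right)} = \frac{T^{2}}{2}$
$R{\left(P \right)} = \frac{16}{25}$ ($R{\left(P \right)} = \frac{8}{\frac{1}{2} \cdot 5^{2}} = \frac{8}{\frac{1}{2} \cdot 25} = \frac{8}{\frac{25}{2}} = 8 \cdot \frac{2}{25} = \frac{16}{25}$)
$\left(61 + R{\left(6 \right)}\right)^{2} = \left(61 + \frac{16}{25}\right)^{2} = \left(\frac{1541}{25}\right)^{2} = \frac{2374681}{625}$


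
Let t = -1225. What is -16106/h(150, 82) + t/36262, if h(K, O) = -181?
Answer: 583814047/6563422 ≈ 88.950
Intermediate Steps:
-16106/h(150, 82) + t/36262 = -16106/(-181) - 1225/36262 = -16106*(-1/181) - 1225*1/36262 = 16106/181 - 1225/36262 = 583814047/6563422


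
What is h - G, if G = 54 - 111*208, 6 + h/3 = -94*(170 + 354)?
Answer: -124752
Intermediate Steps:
h = -147786 (h = -18 + 3*(-94*(170 + 354)) = -18 + 3*(-94*524) = -18 + 3*(-49256) = -18 - 147768 = -147786)
G = -23034 (G = 54 - 23088 = -23034)
h - G = -147786 - 1*(-23034) = -147786 + 23034 = -124752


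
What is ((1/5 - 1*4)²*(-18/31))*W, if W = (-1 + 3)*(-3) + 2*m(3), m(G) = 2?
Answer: 12996/775 ≈ 16.769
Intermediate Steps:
W = -2 (W = (-1 + 3)*(-3) + 2*2 = 2*(-3) + 4 = -6 + 4 = -2)
((1/5 - 1*4)²*(-18/31))*W = ((1/5 - 1*4)²*(-18/31))*(-2) = ((⅕ - 4)²*(-18*1/31))*(-2) = ((-19/5)²*(-18/31))*(-2) = ((361/25)*(-18/31))*(-2) = -6498/775*(-2) = 12996/775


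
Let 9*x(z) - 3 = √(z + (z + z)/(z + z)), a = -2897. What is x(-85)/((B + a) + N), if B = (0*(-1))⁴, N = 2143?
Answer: -1/2262 - I*√21/3393 ≈ -0.00044209 - 0.0013506*I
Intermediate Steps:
B = 0 (B = 0⁴ = 0)
x(z) = ⅓ + √(1 + z)/9 (x(z) = ⅓ + √(z + (z + z)/(z + z))/9 = ⅓ + √(z + (2*z)/((2*z)))/9 = ⅓ + √(z + (2*z)*(1/(2*z)))/9 = ⅓ + √(z + 1)/9 = ⅓ + √(1 + z)/9)
x(-85)/((B + a) + N) = (⅓ + √(1 - 85)/9)/((0 - 2897) + 2143) = (⅓ + √(-84)/9)/(-2897 + 2143) = (⅓ + (2*I*√21)/9)/(-754) = (⅓ + 2*I*√21/9)*(-1/754) = -1/2262 - I*√21/3393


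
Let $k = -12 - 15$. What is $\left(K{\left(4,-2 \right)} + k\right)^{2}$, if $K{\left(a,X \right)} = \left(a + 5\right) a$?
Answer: $81$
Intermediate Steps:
$K{\left(a,X \right)} = a \left(5 + a\right)$ ($K{\left(a,X \right)} = \left(5 + a\right) a = a \left(5 + a\right)$)
$k = -27$ ($k = -12 - 15 = -27$)
$\left(K{\left(4,-2 \right)} + k\right)^{2} = \left(4 \left(5 + 4\right) - 27\right)^{2} = \left(4 \cdot 9 - 27\right)^{2} = \left(36 - 27\right)^{2} = 9^{2} = 81$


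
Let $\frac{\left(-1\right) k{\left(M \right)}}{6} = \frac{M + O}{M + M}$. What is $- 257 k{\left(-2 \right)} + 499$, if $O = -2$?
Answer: $2041$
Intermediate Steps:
$k{\left(M \right)} = - \frac{3 \left(-2 + M\right)}{M}$ ($k{\left(M \right)} = - 6 \frac{M - 2}{M + M} = - 6 \frac{-2 + M}{2 M} = - \frac{3 \left(-2 + M\right)}{M}$)
$- 257 k{\left(-2 \right)} + 499 = - 257 \left(-3 + \frac{6}{-2}\right) + 499 = - 257 \left(-3 + 6 \left(- \frac{1}{2}\right)\right) + 499 = - 257 \left(-3 - 3\right) + 499 = \left(-257\right) \left(-6\right) + 499 = 1542 + 499 = 2041$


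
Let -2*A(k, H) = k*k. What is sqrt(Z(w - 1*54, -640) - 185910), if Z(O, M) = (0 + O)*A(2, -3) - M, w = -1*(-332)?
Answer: I*sqrt(185826) ≈ 431.08*I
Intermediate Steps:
A(k, H) = -k**2/2 (A(k, H) = -k*k/2 = -k**2/2)
w = 332
Z(O, M) = -M - 2*O (Z(O, M) = (0 + O)*(-1/2*2**2) - M = O*(-1/2*4) - M = O*(-2) - M = -2*O - M = -M - 2*O)
sqrt(Z(w - 1*54, -640) - 185910) = sqrt((-1*(-640) - 2*(332 - 1*54)) - 185910) = sqrt((640 - 2*(332 - 54)) - 185910) = sqrt((640 - 2*278) - 185910) = sqrt((640 - 556) - 185910) = sqrt(84 - 185910) = sqrt(-185826) = I*sqrt(185826)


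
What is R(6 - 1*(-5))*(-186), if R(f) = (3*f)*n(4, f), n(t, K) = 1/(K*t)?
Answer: -279/2 ≈ -139.50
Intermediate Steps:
n(t, K) = 1/(K*t)
R(f) = ¾ (R(f) = (3*f)*(1/(f*4)) = (3*f)*((¼)/f) = (3*f)*(1/(4*f)) = ¾)
R(6 - 1*(-5))*(-186) = (¾)*(-186) = -279/2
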